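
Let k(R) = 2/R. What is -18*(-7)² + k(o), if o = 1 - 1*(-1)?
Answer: -881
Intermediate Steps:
o = 2 (o = 1 + 1 = 2)
-18*(-7)² + k(o) = -18*(-7)² + 2/2 = -18*49 + 2*(½) = -882 + 1 = -881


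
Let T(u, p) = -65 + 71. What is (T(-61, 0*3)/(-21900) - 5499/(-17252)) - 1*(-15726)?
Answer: 495141564449/31484900 ≈ 15726.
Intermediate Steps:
T(u, p) = 6
(T(-61, 0*3)/(-21900) - 5499/(-17252)) - 1*(-15726) = (6/(-21900) - 5499/(-17252)) - 1*(-15726) = (6*(-1/21900) - 5499*(-1/17252)) + 15726 = (-1/3650 + 5499/17252) + 15726 = 10027049/31484900 + 15726 = 495141564449/31484900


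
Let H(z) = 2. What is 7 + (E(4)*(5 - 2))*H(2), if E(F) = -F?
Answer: -17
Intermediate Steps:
7 + (E(4)*(5 - 2))*H(2) = 7 + ((-1*4)*(5 - 2))*2 = 7 - 4*3*2 = 7 - 12*2 = 7 - 24 = -17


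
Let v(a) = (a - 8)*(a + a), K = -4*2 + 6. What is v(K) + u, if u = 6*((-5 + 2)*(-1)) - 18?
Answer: 40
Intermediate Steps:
K = -2 (K = -8 + 6 = -2)
v(a) = 2*a*(-8 + a) (v(a) = (-8 + a)*(2*a) = 2*a*(-8 + a))
u = 0 (u = 6*(-3*(-1)) - 18 = 6*3 - 18 = 18 - 18 = 0)
v(K) + u = 2*(-2)*(-8 - 2) + 0 = 2*(-2)*(-10) + 0 = 40 + 0 = 40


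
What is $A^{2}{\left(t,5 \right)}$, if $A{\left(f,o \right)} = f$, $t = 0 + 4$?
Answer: $16$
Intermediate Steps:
$t = 4$
$A^{2}{\left(t,5 \right)} = 4^{2} = 16$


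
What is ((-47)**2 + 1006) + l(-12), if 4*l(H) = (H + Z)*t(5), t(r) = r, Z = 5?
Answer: 12825/4 ≈ 3206.3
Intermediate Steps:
l(H) = 25/4 + 5*H/4 (l(H) = ((H + 5)*5)/4 = ((5 + H)*5)/4 = (25 + 5*H)/4 = 25/4 + 5*H/4)
((-47)**2 + 1006) + l(-12) = ((-47)**2 + 1006) + (25/4 + (5/4)*(-12)) = (2209 + 1006) + (25/4 - 15) = 3215 - 35/4 = 12825/4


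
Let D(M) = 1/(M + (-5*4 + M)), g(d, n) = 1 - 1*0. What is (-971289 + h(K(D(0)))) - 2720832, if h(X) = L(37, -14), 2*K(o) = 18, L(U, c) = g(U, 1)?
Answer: -3692120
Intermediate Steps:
g(d, n) = 1 (g(d, n) = 1 + 0 = 1)
L(U, c) = 1
D(M) = 1/(-20 + 2*M) (D(M) = 1/(M + (-20 + M)) = 1/(-20 + 2*M))
K(o) = 9 (K(o) = (1/2)*18 = 9)
h(X) = 1
(-971289 + h(K(D(0)))) - 2720832 = (-971289 + 1) - 2720832 = -971288 - 2720832 = -3692120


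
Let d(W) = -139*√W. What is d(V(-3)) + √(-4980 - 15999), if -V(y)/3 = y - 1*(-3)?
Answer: 9*I*√259 ≈ 144.84*I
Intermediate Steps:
V(y) = -9 - 3*y (V(y) = -3*(y - 1*(-3)) = -3*(y + 3) = -3*(3 + y) = -9 - 3*y)
d(V(-3)) + √(-4980 - 15999) = -139*√(-9 - 3*(-3)) + √(-4980 - 15999) = -139*√(-9 + 9) + √(-20979) = -139*√0 + 9*I*√259 = -139*0 + 9*I*√259 = 0 + 9*I*√259 = 9*I*√259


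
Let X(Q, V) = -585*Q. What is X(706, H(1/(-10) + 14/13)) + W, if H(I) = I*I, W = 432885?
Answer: 19875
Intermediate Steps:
H(I) = I²
X(706, H(1/(-10) + 14/13)) + W = -585*706 + 432885 = -413010 + 432885 = 19875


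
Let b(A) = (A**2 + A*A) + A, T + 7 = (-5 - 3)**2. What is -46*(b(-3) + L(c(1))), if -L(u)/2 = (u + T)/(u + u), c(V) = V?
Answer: 1978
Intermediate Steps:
T = 57 (T = -7 + (-5 - 3)**2 = -7 + (-8)**2 = -7 + 64 = 57)
L(u) = -(57 + u)/u (L(u) = -2*(u + 57)/(u + u) = -2*(57 + u)/(2*u) = -2*(57 + u)*1/(2*u) = -(57 + u)/u)
b(A) = A + 2*A**2 (b(A) = (A**2 + A**2) + A = 2*A**2 + A = A + 2*A**2)
-46*(b(-3) + L(c(1))) = -46*(-3*(1 + 2*(-3)) + (-57 - 1*1)/1) = -46*(-3*(1 - 6) + 1*(-57 - 1)) = -46*(-3*(-5) + 1*(-58)) = -46*(15 - 58) = -46*(-43) = 1978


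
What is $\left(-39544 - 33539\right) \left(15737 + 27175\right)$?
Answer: $-3136137696$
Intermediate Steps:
$\left(-39544 - 33539\right) \left(15737 + 27175\right) = \left(-73083\right) 42912 = -3136137696$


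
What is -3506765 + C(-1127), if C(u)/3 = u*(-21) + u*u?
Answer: 374623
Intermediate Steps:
C(u) = -63*u + 3*u² (C(u) = 3*(u*(-21) + u*u) = 3*(-21*u + u²) = 3*(u² - 21*u) = -63*u + 3*u²)
-3506765 + C(-1127) = -3506765 + 3*(-1127)*(-21 - 1127) = -3506765 + 3*(-1127)*(-1148) = -3506765 + 3881388 = 374623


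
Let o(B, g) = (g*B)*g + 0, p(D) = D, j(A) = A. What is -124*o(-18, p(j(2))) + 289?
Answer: 9217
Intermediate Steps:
o(B, g) = B*g**2 (o(B, g) = (B*g)*g + 0 = B*g**2 + 0 = B*g**2)
-124*o(-18, p(j(2))) + 289 = -(-2232)*2**2 + 289 = -(-2232)*4 + 289 = -124*(-72) + 289 = 8928 + 289 = 9217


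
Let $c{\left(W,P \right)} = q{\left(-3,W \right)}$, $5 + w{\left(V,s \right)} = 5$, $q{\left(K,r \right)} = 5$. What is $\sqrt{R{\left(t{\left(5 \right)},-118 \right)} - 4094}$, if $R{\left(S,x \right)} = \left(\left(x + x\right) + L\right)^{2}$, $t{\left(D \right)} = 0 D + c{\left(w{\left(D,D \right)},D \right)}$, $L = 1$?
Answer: $\sqrt{51131} \approx 226.12$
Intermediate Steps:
$w{\left(V,s \right)} = 0$ ($w{\left(V,s \right)} = -5 + 5 = 0$)
$c{\left(W,P \right)} = 5$
$t{\left(D \right)} = 5$ ($t{\left(D \right)} = 0 D + 5 = 0 + 5 = 5$)
$R{\left(S,x \right)} = \left(1 + 2 x\right)^{2}$ ($R{\left(S,x \right)} = \left(\left(x + x\right) + 1\right)^{2} = \left(2 x + 1\right)^{2} = \left(1 + 2 x\right)^{2}$)
$\sqrt{R{\left(t{\left(5 \right)},-118 \right)} - 4094} = \sqrt{\left(1 + 2 \left(-118\right)\right)^{2} - 4094} = \sqrt{\left(1 - 236\right)^{2} + \left(-24417 + 20323\right)} = \sqrt{\left(-235\right)^{2} - 4094} = \sqrt{55225 - 4094} = \sqrt{51131}$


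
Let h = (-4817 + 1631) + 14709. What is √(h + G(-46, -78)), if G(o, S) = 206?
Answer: √11729 ≈ 108.30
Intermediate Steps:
h = 11523 (h = -3186 + 14709 = 11523)
√(h + G(-46, -78)) = √(11523 + 206) = √11729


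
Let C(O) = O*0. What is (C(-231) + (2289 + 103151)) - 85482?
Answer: 19958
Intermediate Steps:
C(O) = 0
(C(-231) + (2289 + 103151)) - 85482 = (0 + (2289 + 103151)) - 85482 = (0 + 105440) - 85482 = 105440 - 85482 = 19958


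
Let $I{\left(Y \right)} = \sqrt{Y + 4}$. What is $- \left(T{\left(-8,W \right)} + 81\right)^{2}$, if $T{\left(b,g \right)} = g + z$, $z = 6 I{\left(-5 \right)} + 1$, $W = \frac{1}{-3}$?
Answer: $- \frac{59701}{9} - 980 i \approx -6633.4 - 980.0 i$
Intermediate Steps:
$I{\left(Y \right)} = \sqrt{4 + Y}$
$W = - \frac{1}{3} \approx -0.33333$
$z = 1 + 6 i$ ($z = 6 \sqrt{4 - 5} + 1 = 6 \sqrt{-1} + 1 = 6 i + 1 = 1 + 6 i \approx 1.0 + 6.0 i$)
$T{\left(b,g \right)} = 1 + g + 6 i$ ($T{\left(b,g \right)} = g + \left(1 + 6 i\right) = 1 + g + 6 i$)
$- \left(T{\left(-8,W \right)} + 81\right)^{2} = - \left(\left(1 - \frac{1}{3} + 6 i\right) + 81\right)^{2} = - \left(\left(\frac{2}{3} + 6 i\right) + 81\right)^{2} = - \left(\frac{245}{3} + 6 i\right)^{2}$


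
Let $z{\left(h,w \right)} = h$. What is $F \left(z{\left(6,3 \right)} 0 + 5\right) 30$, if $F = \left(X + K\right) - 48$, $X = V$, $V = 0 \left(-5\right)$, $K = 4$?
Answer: $-6600$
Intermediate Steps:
$V = 0$
$X = 0$
$F = -44$ ($F = \left(0 + 4\right) - 48 = 4 - 48 = -44$)
$F \left(z{\left(6,3 \right)} 0 + 5\right) 30 = - 44 \left(6 \cdot 0 + 5\right) 30 = - 44 \left(0 + 5\right) 30 = \left(-44\right) 5 \cdot 30 = \left(-220\right) 30 = -6600$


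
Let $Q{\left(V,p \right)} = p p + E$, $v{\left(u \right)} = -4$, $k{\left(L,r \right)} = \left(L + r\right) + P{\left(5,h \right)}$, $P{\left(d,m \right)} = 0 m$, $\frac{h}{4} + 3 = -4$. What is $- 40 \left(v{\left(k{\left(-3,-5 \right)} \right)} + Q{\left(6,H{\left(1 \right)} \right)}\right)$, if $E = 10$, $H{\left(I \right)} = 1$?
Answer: $-280$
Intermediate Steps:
$h = -28$ ($h = -12 + 4 \left(-4\right) = -12 - 16 = -28$)
$P{\left(d,m \right)} = 0$
$k{\left(L,r \right)} = L + r$ ($k{\left(L,r \right)} = \left(L + r\right) + 0 = L + r$)
$Q{\left(V,p \right)} = 10 + p^{2}$ ($Q{\left(V,p \right)} = p p + 10 = p^{2} + 10 = 10 + p^{2}$)
$- 40 \left(v{\left(k{\left(-3,-5 \right)} \right)} + Q{\left(6,H{\left(1 \right)} \right)}\right) = - 40 \left(-4 + \left(10 + 1^{2}\right)\right) = - 40 \left(-4 + \left(10 + 1\right)\right) = - 40 \left(-4 + 11\right) = \left(-40\right) 7 = -280$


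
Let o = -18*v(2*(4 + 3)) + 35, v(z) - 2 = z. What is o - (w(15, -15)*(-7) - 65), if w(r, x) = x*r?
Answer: -1763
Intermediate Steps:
v(z) = 2 + z
w(r, x) = r*x
o = -253 (o = -18*(2 + 2*(4 + 3)) + 35 = -18*(2 + 2*7) + 35 = -18*(2 + 14) + 35 = -18*16 + 35 = -288 + 35 = -253)
o - (w(15, -15)*(-7) - 65) = -253 - ((15*(-15))*(-7) - 65) = -253 - (-225*(-7) - 65) = -253 - (1575 - 65) = -253 - 1*1510 = -253 - 1510 = -1763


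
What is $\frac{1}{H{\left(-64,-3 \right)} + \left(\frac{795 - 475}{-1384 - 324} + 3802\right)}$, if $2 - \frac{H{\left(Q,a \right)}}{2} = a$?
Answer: $\frac{427}{1627644} \approx 0.00026234$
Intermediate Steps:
$H{\left(Q,a \right)} = 4 - 2 a$
$\frac{1}{H{\left(-64,-3 \right)} + \left(\frac{795 - 475}{-1384 - 324} + 3802\right)} = \frac{1}{\left(4 - -6\right) + \left(\frac{795 - 475}{-1384 - 324} + 3802\right)} = \frac{1}{\left(4 + 6\right) + \left(\frac{320}{-1708} + 3802\right)} = \frac{1}{10 + \left(320 \left(- \frac{1}{1708}\right) + 3802\right)} = \frac{1}{10 + \left(- \frac{80}{427} + 3802\right)} = \frac{1}{10 + \frac{1623374}{427}} = \frac{1}{\frac{1627644}{427}} = \frac{427}{1627644}$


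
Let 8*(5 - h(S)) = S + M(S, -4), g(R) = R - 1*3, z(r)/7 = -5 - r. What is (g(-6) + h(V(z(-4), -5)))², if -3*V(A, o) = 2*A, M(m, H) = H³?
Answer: 1681/144 ≈ 11.674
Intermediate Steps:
z(r) = -35 - 7*r (z(r) = 7*(-5 - r) = -35 - 7*r)
g(R) = -3 + R (g(R) = R - 3 = -3 + R)
V(A, o) = -2*A/3
h(S) = 13 - S/8 (h(S) = 5 - (S + (-4)³)/8 = 5 - (S - 64)/8 = 5 - (-64 + S)/8 = 5 + (8 - S/8) = 13 - S/8)
(g(-6) + h(V(z(-4), -5)))² = ((-3 - 6) + (13 - (-1)*(-35 - 7*(-4))/12))² = (-9 + (13 - (-1)*(-35 + 28)/12))² = (-9 + (13 - (-1)*(-7)/12))² = (-9 + (13 - ⅛*14/3))² = (-9 + (13 - 7/12))² = (-9 + 149/12)² = (41/12)² = 1681/144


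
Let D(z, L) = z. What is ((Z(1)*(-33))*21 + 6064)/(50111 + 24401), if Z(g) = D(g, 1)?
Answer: 5371/74512 ≈ 0.072082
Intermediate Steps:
Z(g) = g
((Z(1)*(-33))*21 + 6064)/(50111 + 24401) = ((1*(-33))*21 + 6064)/(50111 + 24401) = (-33*21 + 6064)/74512 = (-693 + 6064)*(1/74512) = 5371*(1/74512) = 5371/74512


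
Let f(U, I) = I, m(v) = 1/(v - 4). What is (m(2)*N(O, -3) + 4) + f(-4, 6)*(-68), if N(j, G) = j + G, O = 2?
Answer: -807/2 ≈ -403.50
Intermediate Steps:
m(v) = 1/(-4 + v)
N(j, G) = G + j
(m(2)*N(O, -3) + 4) + f(-4, 6)*(-68) = ((-3 + 2)/(-4 + 2) + 4) + 6*(-68) = (-1/(-2) + 4) - 408 = (-1/2*(-1) + 4) - 408 = (1/2 + 4) - 408 = 9/2 - 408 = -807/2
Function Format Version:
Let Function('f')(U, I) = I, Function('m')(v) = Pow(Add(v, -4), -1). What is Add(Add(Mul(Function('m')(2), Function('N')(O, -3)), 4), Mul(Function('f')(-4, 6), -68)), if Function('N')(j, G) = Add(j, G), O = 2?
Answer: Rational(-807, 2) ≈ -403.50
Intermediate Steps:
Function('m')(v) = Pow(Add(-4, v), -1)
Function('N')(j, G) = Add(G, j)
Add(Add(Mul(Function('m')(2), Function('N')(O, -3)), 4), Mul(Function('f')(-4, 6), -68)) = Add(Add(Mul(Pow(Add(-4, 2), -1), Add(-3, 2)), 4), Mul(6, -68)) = Add(Add(Mul(Pow(-2, -1), -1), 4), -408) = Add(Add(Mul(Rational(-1, 2), -1), 4), -408) = Add(Add(Rational(1, 2), 4), -408) = Add(Rational(9, 2), -408) = Rational(-807, 2)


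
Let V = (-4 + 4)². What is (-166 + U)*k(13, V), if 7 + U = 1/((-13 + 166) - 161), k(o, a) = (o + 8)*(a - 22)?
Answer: 319935/4 ≈ 79984.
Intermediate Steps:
V = 0 (V = 0² = 0)
k(o, a) = (-22 + a)*(8 + o) (k(o, a) = (8 + o)*(-22 + a) = (-22 + a)*(8 + o))
U = -57/8 (U = -7 + 1/((-13 + 166) - 161) = -7 + 1/(153 - 161) = -7 + 1/(-8) = -7 - ⅛ = -57/8 ≈ -7.1250)
(-166 + U)*k(13, V) = (-166 - 57/8)*(-176 - 22*13 + 8*0 + 0*13) = -1385*(-176 - 286 + 0 + 0)/8 = -1385/8*(-462) = 319935/4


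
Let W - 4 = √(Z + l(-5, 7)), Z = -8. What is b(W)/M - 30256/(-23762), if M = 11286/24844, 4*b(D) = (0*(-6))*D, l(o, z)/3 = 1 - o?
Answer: 15128/11881 ≈ 1.2733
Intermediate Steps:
l(o, z) = 3 - 3*o (l(o, z) = 3*(1 - o) = 3 - 3*o)
W = 4 + √10 (W = 4 + √(-8 + (3 - 3*(-5))) = 4 + √(-8 + (3 + 15)) = 4 + √(-8 + 18) = 4 + √10 ≈ 7.1623)
b(D) = 0 (b(D) = ((0*(-6))*D)/4 = (0*D)/4 = (¼)*0 = 0)
M = 5643/12422 (M = 11286*(1/24844) = 5643/12422 ≈ 0.45427)
b(W)/M - 30256/(-23762) = 0/(5643/12422) - 30256/(-23762) = 0*(12422/5643) - 30256*(-1/23762) = 0 + 15128/11881 = 15128/11881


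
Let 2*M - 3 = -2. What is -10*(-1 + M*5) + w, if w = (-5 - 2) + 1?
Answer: -21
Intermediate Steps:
M = 1/2 (M = 3/2 + (1/2)*(-2) = 3/2 - 1 = 1/2 ≈ 0.50000)
w = -6 (w = -7 + 1 = -6)
-10*(-1 + M*5) + w = -10*(-1 + (1/2)*5) - 6 = -10*(-1 + 5/2) - 6 = -10*3/2 - 6 = -15 - 6 = -21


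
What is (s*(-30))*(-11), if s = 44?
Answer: 14520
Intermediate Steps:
(s*(-30))*(-11) = (44*(-30))*(-11) = -1320*(-11) = 14520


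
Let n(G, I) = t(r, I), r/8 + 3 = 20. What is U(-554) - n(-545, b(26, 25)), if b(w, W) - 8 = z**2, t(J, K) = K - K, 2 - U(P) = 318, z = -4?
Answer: -316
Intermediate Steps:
U(P) = -316 (U(P) = 2 - 1*318 = 2 - 318 = -316)
r = 136 (r = -24 + 8*20 = -24 + 160 = 136)
t(J, K) = 0
b(w, W) = 24 (b(w, W) = 8 + (-4)**2 = 8 + 16 = 24)
n(G, I) = 0
U(-554) - n(-545, b(26, 25)) = -316 - 1*0 = -316 + 0 = -316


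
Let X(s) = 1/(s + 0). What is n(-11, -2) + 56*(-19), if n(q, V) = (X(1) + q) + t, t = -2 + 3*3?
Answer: -1067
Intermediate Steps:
t = 7 (t = -2 + 9 = 7)
X(s) = 1/s
n(q, V) = 8 + q (n(q, V) = (1/1 + q) + 7 = (1 + q) + 7 = 8 + q)
n(-11, -2) + 56*(-19) = (8 - 11) + 56*(-19) = -3 - 1064 = -1067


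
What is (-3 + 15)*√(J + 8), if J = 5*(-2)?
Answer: 12*I*√2 ≈ 16.971*I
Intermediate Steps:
J = -10
(-3 + 15)*√(J + 8) = (-3 + 15)*√(-10 + 8) = 12*√(-2) = 12*(I*√2) = 12*I*√2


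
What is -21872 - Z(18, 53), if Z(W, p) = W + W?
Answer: -21908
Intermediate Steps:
Z(W, p) = 2*W
-21872 - Z(18, 53) = -21872 - 2*18 = -21872 - 1*36 = -21872 - 36 = -21908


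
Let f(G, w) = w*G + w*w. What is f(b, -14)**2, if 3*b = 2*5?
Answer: 200704/9 ≈ 22300.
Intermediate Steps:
b = 10/3 (b = (2*5)/3 = (1/3)*10 = 10/3 ≈ 3.3333)
f(G, w) = w**2 + G*w (f(G, w) = G*w + w**2 = w**2 + G*w)
f(b, -14)**2 = (-14*(10/3 - 14))**2 = (-14*(-32/3))**2 = (448/3)**2 = 200704/9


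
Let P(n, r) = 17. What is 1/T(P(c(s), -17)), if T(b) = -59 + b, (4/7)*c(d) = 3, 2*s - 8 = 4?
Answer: -1/42 ≈ -0.023810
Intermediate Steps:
s = 6 (s = 4 + (½)*4 = 4 + 2 = 6)
c(d) = 21/4 (c(d) = (7/4)*3 = 21/4)
1/T(P(c(s), -17)) = 1/(-59 + 17) = 1/(-42) = -1/42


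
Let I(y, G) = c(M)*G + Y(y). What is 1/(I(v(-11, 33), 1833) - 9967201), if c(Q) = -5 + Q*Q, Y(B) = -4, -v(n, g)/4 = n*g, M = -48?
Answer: -1/5753138 ≈ -1.7382e-7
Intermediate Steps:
v(n, g) = -4*g*n (v(n, g) = -4*n*g = -4*g*n)
c(Q) = -5 + Q²
I(y, G) = -4 + 2299*G (I(y, G) = (-5 + (-48)²)*G - 4 = (-5 + 2304)*G - 4 = 2299*G - 4 = -4 + 2299*G)
1/(I(v(-11, 33), 1833) - 9967201) = 1/((-4 + 2299*1833) - 9967201) = 1/((-4 + 4214067) - 9967201) = 1/(4214063 - 9967201) = 1/(-5753138) = -1/5753138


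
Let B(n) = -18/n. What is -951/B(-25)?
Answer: -7925/6 ≈ -1320.8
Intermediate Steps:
-951/B(-25) = -951/((-18/(-25))) = -951/((-18*(-1/25))) = -951/18/25 = -951*25/18 = -7925/6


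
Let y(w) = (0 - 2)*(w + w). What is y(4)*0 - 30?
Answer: -30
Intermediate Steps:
y(w) = -4*w
y(4)*0 - 30 = -4*4*0 - 30 = -16*0 - 30 = 0 - 30 = -30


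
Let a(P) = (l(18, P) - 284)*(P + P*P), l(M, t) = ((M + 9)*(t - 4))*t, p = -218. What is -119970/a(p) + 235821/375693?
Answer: 78354374497543/124828921329224 ≈ 0.62769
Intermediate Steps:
l(M, t) = t*(-4 + t)*(9 + M) (l(M, t) = ((9 + M)*(-4 + t))*t = ((-4 + t)*(9 + M))*t = t*(-4 + t)*(9 + M))
a(P) = (-284 + P*(-108 + 27*P))*(P + P**2) (a(P) = (P*(-36 - 4*18 + 9*P + 18*P) - 284)*(P + P*P) = (P*(-36 - 72 + 9*P + 18*P) - 284)*(P + P**2) = (P*(-108 + 27*P) - 284)*(P + P**2) = (-284 + P*(-108 + 27*P))*(P + P**2))
-119970/a(p) + 235821/375693 = -119970*(-1/(218*(-284 - 392*(-218) - 81*(-218)**2 + 27*(-218)**3))) + 235821/375693 = -119970*(-1/(218*(-284 + 85456 - 81*47524 + 27*(-10360232)))) + 235821*(1/375693) = -119970*(-1/(218*(-284 + 85456 - 3849444 - 279726264))) + 78607/125231 = -119970/((-218*(-283490536))) + 78607/125231 = -119970/61800936848 + 78607/125231 = -119970*1/61800936848 + 78607/125231 = -1935/996789304 + 78607/125231 = 78354374497543/124828921329224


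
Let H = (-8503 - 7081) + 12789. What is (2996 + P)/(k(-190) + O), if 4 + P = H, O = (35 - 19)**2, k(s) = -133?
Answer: 197/123 ≈ 1.6016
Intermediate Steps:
O = 256 (O = 16**2 = 256)
H = -2795 (H = -15584 + 12789 = -2795)
P = -2799 (P = -4 - 2795 = -2799)
(2996 + P)/(k(-190) + O) = (2996 - 2799)/(-133 + 256) = 197/123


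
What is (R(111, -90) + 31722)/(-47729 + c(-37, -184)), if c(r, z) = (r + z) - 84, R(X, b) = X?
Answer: -31833/48034 ≈ -0.66272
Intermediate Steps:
c(r, z) = -84 + r + z
(R(111, -90) + 31722)/(-47729 + c(-37, -184)) = (111 + 31722)/(-47729 + (-84 - 37 - 184)) = 31833/(-47729 - 305) = 31833/(-48034) = 31833*(-1/48034) = -31833/48034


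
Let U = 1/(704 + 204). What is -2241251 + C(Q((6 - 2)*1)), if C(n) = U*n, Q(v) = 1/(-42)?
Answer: -85472348137/38136 ≈ -2.2413e+6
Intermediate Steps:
Q(v) = -1/42
U = 1/908 ≈ 0.0011013
C(n) = n/908
-2241251 + C(Q((6 - 2)*1)) = -2241251 + (1/908)*(-1/42) = -2241251 - 1/38136 = -85472348137/38136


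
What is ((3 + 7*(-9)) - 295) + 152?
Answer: -203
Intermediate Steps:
((3 + 7*(-9)) - 295) + 152 = ((3 - 63) - 295) + 152 = (-60 - 295) + 152 = -355 + 152 = -203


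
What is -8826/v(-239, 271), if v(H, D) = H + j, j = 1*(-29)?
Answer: 4413/134 ≈ 32.933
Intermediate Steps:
j = -29
v(H, D) = -29 + H (v(H, D) = H - 29 = -29 + H)
-8826/v(-239, 271) = -8826/(-29 - 239) = -8826/(-268) = -8826*(-1/268) = 4413/134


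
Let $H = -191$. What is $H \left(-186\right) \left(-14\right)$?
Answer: $-497364$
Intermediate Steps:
$H \left(-186\right) \left(-14\right) = \left(-191\right) \left(-186\right) \left(-14\right) = 35526 \left(-14\right) = -497364$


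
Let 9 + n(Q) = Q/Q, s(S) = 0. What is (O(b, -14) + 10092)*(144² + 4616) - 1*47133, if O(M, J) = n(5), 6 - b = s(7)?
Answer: 255602435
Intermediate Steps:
b = 6 (b = 6 - 1*0 = 6 + 0 = 6)
n(Q) = -8 (n(Q) = -9 + Q/Q = -9 + 1 = -8)
O(M, J) = -8
(O(b, -14) + 10092)*(144² + 4616) - 1*47133 = (-8 + 10092)*(144² + 4616) - 1*47133 = 10084*(20736 + 4616) - 47133 = 10084*25352 - 47133 = 255649568 - 47133 = 255602435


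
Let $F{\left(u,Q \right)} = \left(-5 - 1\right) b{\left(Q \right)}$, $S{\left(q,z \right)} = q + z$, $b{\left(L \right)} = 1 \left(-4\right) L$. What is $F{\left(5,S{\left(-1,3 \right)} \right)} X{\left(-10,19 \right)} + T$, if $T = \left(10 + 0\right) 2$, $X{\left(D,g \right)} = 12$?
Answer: $596$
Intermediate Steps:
$b{\left(L \right)} = - 4 L$
$F{\left(u,Q \right)} = 24 Q$ ($F{\left(u,Q \right)} = \left(-5 - 1\right) \left(- 4 Q\right) = - 6 \left(- 4 Q\right) = 24 Q$)
$T = 20$ ($T = 10 \cdot 2 = 20$)
$F{\left(5,S{\left(-1,3 \right)} \right)} X{\left(-10,19 \right)} + T = 24 \left(-1 + 3\right) 12 + 20 = 24 \cdot 2 \cdot 12 + 20 = 48 \cdot 12 + 20 = 576 + 20 = 596$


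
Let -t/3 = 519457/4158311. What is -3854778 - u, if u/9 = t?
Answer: -16029351734619/4158311 ≈ -3.8548e+6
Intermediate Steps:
t = -1558371/4158311 ≈ -0.37476
u = -14025339/4158311 (u = 9*(-1558371/4158311) = -14025339/4158311 ≈ -3.3728)
-3854778 - u = -3854778 - 1*(-14025339/4158311) = -3854778 + 14025339/4158311 = -16029351734619/4158311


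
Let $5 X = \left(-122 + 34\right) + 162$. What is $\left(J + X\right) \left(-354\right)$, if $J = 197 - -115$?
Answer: $- \frac{578436}{5} \approx -1.1569 \cdot 10^{5}$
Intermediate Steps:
$J = 312$ ($J = 197 + 115 = 312$)
$X = \frac{74}{5}$ ($X = \frac{\left(-122 + 34\right) + 162}{5} = \frac{-88 + 162}{5} = \frac{1}{5} \cdot 74 = \frac{74}{5} \approx 14.8$)
$\left(J + X\right) \left(-354\right) = \left(312 + \frac{74}{5}\right) \left(-354\right) = \frac{1634}{5} \left(-354\right) = - \frac{578436}{5}$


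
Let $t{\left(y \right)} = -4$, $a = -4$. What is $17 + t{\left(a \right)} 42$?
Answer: $-151$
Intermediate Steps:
$17 + t{\left(a \right)} 42 = 17 - 168 = -151$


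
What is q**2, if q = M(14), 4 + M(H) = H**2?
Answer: 36864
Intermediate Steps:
M(H) = -4 + H**2
q = 192 (q = -4 + 14**2 = -4 + 196 = 192)
q**2 = 192**2 = 36864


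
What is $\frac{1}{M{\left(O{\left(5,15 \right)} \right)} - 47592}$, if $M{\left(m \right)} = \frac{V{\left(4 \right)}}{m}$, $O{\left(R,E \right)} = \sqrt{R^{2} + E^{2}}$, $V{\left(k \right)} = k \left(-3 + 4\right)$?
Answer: $- \frac{743625}{35390600999} - \frac{5 \sqrt{10}}{141562403996} \approx -2.1012 \cdot 10^{-5}$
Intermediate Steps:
$V{\left(k \right)} = k$ ($V{\left(k \right)} = k 1 = k$)
$O{\left(R,E \right)} = \sqrt{E^{2} + R^{2}}$
$M{\left(m \right)} = \frac{4}{m}$
$\frac{1}{M{\left(O{\left(5,15 \right)} \right)} - 47592} = \frac{1}{\frac{4}{\sqrt{15^{2} + 5^{2}}} - 47592} = \frac{1}{\frac{4}{\sqrt{225 + 25}} - 47592} = \frac{1}{\frac{4}{\sqrt{250}} - 47592} = \frac{1}{\frac{4}{5 \sqrt{10}} - 47592} = \frac{1}{4 \frac{\sqrt{10}}{50} - 47592} = \frac{1}{\frac{2 \sqrt{10}}{25} - 47592} = \frac{1}{-47592 + \frac{2 \sqrt{10}}{25}}$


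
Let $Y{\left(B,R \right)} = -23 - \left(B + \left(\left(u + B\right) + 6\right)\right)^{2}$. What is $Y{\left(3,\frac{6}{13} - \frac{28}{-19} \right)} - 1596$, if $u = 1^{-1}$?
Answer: $-1788$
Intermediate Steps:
$u = 1$
$Y{\left(B,R \right)} = -23 - \left(7 + 2 B\right)^{2}$ ($Y{\left(B,R \right)} = -23 - \left(B + \left(\left(1 + B\right) + 6\right)\right)^{2} = -23 - \left(B + \left(7 + B\right)\right)^{2} = -23 - \left(7 + 2 B\right)^{2}$)
$Y{\left(3,\frac{6}{13} - \frac{28}{-19} \right)} - 1596 = \left(-23 - \left(7 + 2 \cdot 3\right)^{2}\right) - 1596 = \left(-23 - \left(7 + 6\right)^{2}\right) - 1596 = \left(-23 - 13^{2}\right) - 1596 = \left(-23 - 169\right) - 1596 = -192 - 1596 = -1788$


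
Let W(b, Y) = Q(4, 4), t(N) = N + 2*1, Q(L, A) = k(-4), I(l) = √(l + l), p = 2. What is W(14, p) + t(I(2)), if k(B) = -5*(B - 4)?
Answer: 44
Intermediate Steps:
k(B) = 20 - 5*B (k(B) = -5*(-4 + B) = 20 - 5*B)
I(l) = √2*√l (I(l) = √(2*l) = √2*√l)
Q(L, A) = 40 (Q(L, A) = 20 - 5*(-4) = 20 + 20 = 40)
t(N) = 2 + N (t(N) = N + 2 = 2 + N)
W(b, Y) = 40
W(14, p) + t(I(2)) = 40 + (2 + √2*√2) = 40 + (2 + 2) = 40 + 4 = 44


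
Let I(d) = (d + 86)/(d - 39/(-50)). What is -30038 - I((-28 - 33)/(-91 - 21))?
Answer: -111653267/3709 ≈ -30103.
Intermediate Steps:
I(d) = (86 + d)/(39/50 + d) (I(d) = (86 + d)/(d - 39*(-1/50)) = (86 + d)/(d + 39/50) = (86 + d)/(39/50 + d))
-30038 - I((-28 - 33)/(-91 - 21)) = -30038 - 50*(86 + (-28 - 33)/(-91 - 21))/(39 + 50*((-28 - 33)/(-91 - 21))) = -30038 - 50*(86 - 61/(-112))/(39 + 50*(-61/(-112))) = -30038 - 50*(86 - 61*(-1/112))/(39 + 50*(-61*(-1/112))) = -30038 - 50*(86 + 61/112)/(39 + 50*(61/112)) = -30038 - 50*9693/((39 + 1525/56)*112) = -30038 - 50*9693/(3709/56*112) = -30038 - 50*56*9693/(3709*112) = -30038 - 1*242325/3709 = -30038 - 242325/3709 = -111653267/3709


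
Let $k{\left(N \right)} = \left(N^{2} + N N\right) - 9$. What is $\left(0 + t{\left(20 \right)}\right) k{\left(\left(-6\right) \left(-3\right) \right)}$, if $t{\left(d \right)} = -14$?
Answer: $-8946$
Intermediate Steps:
$k{\left(N \right)} = -9 + 2 N^{2}$ ($k{\left(N \right)} = \left(N^{2} + N^{2}\right) - 9 = 2 N^{2} - 9 = -9 + 2 N^{2}$)
$\left(0 + t{\left(20 \right)}\right) k{\left(\left(-6\right) \left(-3\right) \right)} = \left(0 - 14\right) \left(-9 + 2 \left(\left(-6\right) \left(-3\right)\right)^{2}\right) = - 14 \left(-9 + 2 \cdot 18^{2}\right) = - 14 \left(-9 + 2 \cdot 324\right) = - 14 \left(-9 + 648\right) = \left(-14\right) 639 = -8946$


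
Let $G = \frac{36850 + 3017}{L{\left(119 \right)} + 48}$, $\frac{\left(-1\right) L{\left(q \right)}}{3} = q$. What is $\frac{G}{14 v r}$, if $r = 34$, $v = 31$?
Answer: $- \frac{13289}{1519868} \approx -0.0087435$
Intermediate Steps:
$L{\left(q \right)} = - 3 q$
$G = - \frac{13289}{103}$ ($G = \frac{36850 + 3017}{\left(-3\right) 119 + 48} = \frac{39867}{-357 + 48} = \frac{39867}{-309} = 39867 \left(- \frac{1}{309}\right) = - \frac{13289}{103} \approx -129.02$)
$\frac{G}{14 v r} = - \frac{13289}{103 \cdot 14 \cdot 31 \cdot 34} = - \frac{13289}{103 \cdot 434 \cdot 34} = - \frac{13289}{103 \cdot 14756} = \left(- \frac{13289}{103}\right) \frac{1}{14756} = - \frac{13289}{1519868}$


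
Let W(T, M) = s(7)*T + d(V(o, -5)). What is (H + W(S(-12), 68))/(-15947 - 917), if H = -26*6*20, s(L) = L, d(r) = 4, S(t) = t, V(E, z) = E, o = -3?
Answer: 100/527 ≈ 0.18975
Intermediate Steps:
W(T, M) = 4 + 7*T (W(T, M) = 7*T + 4 = 4 + 7*T)
H = -3120 (H = -156*20 = -3120)
(H + W(S(-12), 68))/(-15947 - 917) = (-3120 + (4 + 7*(-12)))/(-15947 - 917) = (-3120 + (4 - 84))/(-16864) = (-3120 - 80)*(-1/16864) = -3200*(-1/16864) = 100/527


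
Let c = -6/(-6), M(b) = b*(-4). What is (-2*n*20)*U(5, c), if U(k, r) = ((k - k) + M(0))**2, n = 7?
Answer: 0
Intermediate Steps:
M(b) = -4*b
c = 1 (c = -6*(-1/6) = 1)
U(k, r) = 0 (U(k, r) = ((k - k) - 4*0)**2 = (0 + 0)**2 = 0**2 = 0)
(-2*n*20)*U(5, c) = (-2*7*20)*0 = -14*20*0 = -280*0 = 0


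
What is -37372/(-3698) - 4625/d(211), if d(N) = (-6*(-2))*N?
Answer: 38761327/4681668 ≈ 8.2794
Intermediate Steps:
d(N) = 12*N
-37372/(-3698) - 4625/d(211) = -37372/(-3698) - 4625/(12*211) = -37372*(-1/3698) - 4625/2532 = 18686/1849 - 4625*1/2532 = 18686/1849 - 4625/2532 = 38761327/4681668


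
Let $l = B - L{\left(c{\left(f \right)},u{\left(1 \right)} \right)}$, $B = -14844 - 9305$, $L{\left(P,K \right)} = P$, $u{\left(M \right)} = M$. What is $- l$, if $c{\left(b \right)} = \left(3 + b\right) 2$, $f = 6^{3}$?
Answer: $24587$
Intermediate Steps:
$f = 216$
$c{\left(b \right)} = 6 + 2 b$
$B = -24149$ ($B = -14844 - 9305 = -24149$)
$l = -24587$ ($l = -24149 - \left(6 + 2 \cdot 216\right) = -24149 - \left(6 + 432\right) = -24149 - 438 = -24587$)
$- l = \left(-1\right) \left(-24587\right) = 24587$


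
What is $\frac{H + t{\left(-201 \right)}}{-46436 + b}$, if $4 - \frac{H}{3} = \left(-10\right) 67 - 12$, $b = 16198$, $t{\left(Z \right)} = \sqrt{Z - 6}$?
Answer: $- \frac{1029}{15119} - \frac{3 i \sqrt{23}}{30238} \approx -0.06806 - 0.00047581 i$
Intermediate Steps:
$t{\left(Z \right)} = \sqrt{-6 + Z}$
$H = 2058$ ($H = 12 - 3 \left(\left(-10\right) 67 - 12\right) = 12 - 3 \left(-670 - 12\right) = 12 - -2046 = 12 + 2046 = 2058$)
$\frac{H + t{\left(-201 \right)}}{-46436 + b} = \frac{2058 + \sqrt{-6 - 201}}{-46436 + 16198} = \frac{2058 + \sqrt{-207}}{-30238} = \left(2058 + 3 i \sqrt{23}\right) \left(- \frac{1}{30238}\right) = - \frac{1029}{15119} - \frac{3 i \sqrt{23}}{30238}$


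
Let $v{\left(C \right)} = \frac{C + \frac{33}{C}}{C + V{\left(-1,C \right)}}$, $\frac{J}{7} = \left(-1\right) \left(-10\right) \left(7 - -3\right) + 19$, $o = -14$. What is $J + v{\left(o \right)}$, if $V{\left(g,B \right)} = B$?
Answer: $\frac{326765}{392} \approx 833.58$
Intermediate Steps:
$J = 833$ ($J = 7 \left(\left(-1\right) \left(-10\right) \left(7 - -3\right) + 19\right) = 7 \left(10 \left(7 + 3\right) + 19\right) = 7 \left(10 \cdot 10 + 19\right) = 7 \left(100 + 19\right) = 7 \cdot 119 = 833$)
$v{\left(C \right)} = \frac{C + \frac{33}{C}}{2 C}$ ($v{\left(C \right)} = \frac{C + \frac{33}{C}}{C + C} = \frac{C + \frac{33}{C}}{2 C}$)
$J + v{\left(o \right)} = 833 + \frac{33 + \left(-14\right)^{2}}{2 \cdot 196} = 833 + \frac{1}{2} \cdot \frac{1}{196} \left(33 + 196\right) = 833 + \frac{1}{2} \cdot \frac{1}{196} \cdot 229 = 833 + \frac{229}{392} = \frac{326765}{392}$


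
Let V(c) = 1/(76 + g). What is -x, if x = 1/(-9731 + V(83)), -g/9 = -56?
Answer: 580/5643979 ≈ 0.00010276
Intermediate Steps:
g = 504 (g = -9*(-56) = 504)
V(c) = 1/580 (V(c) = 1/(76 + 504) = 1/580)
x = -580/5643979 (x = 1/(-9731 + 1/580) = 1/(-5643979/580) = -580/5643979 ≈ -0.00010276)
-x = -1*(-580/5643979) = 580/5643979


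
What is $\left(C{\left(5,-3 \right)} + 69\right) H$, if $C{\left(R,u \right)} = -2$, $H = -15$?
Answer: $-1005$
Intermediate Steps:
$\left(C{\left(5,-3 \right)} + 69\right) H = \left(-2 + 69\right) \left(-15\right) = 67 \left(-15\right) = -1005$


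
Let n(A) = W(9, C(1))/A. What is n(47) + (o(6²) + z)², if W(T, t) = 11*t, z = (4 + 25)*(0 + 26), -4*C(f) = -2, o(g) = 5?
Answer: 54151625/94 ≈ 5.7608e+5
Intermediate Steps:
C(f) = ½ (C(f) = -¼*(-2) = ½)
z = 754 (z = 29*26 = 754)
n(A) = 11/(2*A) (n(A) = (11*(½))/A = 11/(2*A))
n(47) + (o(6²) + z)² = (11/2)/47 + (5 + 754)² = (11/2)*(1/47) + 759² = 11/94 + 576081 = 54151625/94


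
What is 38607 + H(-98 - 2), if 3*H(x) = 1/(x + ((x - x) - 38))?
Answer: 15983297/414 ≈ 38607.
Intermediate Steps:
H(x) = 1/(3*(-38 + x)) (H(x) = 1/(3*(x + ((x - x) - 38))) = 1/(3*(x + (0 - 38))) = 1/(3*(x - 38)) = 1/(3*(-38 + x)))
38607 + H(-98 - 2) = 38607 + 1/(3*(-38 + (-98 - 2))) = 38607 + 1/(3*(-38 - 100)) = 38607 + (⅓)/(-138) = 38607 + (⅓)*(-1/138) = 38607 - 1/414 = 15983297/414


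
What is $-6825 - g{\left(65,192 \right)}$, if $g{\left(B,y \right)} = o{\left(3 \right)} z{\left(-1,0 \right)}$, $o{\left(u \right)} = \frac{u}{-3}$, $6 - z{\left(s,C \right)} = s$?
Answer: $-6818$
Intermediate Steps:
$z{\left(s,C \right)} = 6 - s$
$o{\left(u \right)} = - \frac{u}{3}$ ($o{\left(u \right)} = u \left(- \frac{1}{3}\right) = - \frac{u}{3}$)
$g{\left(B,y \right)} = -7$ ($g{\left(B,y \right)} = \left(- \frac{1}{3}\right) 3 \left(6 - -1\right) = - (6 + 1) = \left(-1\right) 7 = -7$)
$-6825 - g{\left(65,192 \right)} = -6825 - -7 = -6825 + 7 = -6818$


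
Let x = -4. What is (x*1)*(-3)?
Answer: 12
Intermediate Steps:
(x*1)*(-3) = -4*1*(-3) = -4*(-3) = 12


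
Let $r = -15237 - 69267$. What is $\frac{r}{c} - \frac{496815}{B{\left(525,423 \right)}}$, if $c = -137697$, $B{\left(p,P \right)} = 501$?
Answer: $- \frac{1085199977}{1095019} \approx -991.03$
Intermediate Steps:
$r = -84504$
$\frac{r}{c} - \frac{496815}{B{\left(525,423 \right)}} = - \frac{84504}{-137697} - \frac{496815}{501} = \left(-84504\right) \left(- \frac{1}{137697}\right) - \frac{165605}{167} = \frac{4024}{6557} - \frac{165605}{167} = - \frac{1085199977}{1095019}$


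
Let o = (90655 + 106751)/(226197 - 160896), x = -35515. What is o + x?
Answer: -772989203/21767 ≈ -35512.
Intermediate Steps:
o = 65802/21767 (o = 197406/65301 = 197406*(1/65301) = 65802/21767 ≈ 3.0230)
o + x = 65802/21767 - 35515 = -772989203/21767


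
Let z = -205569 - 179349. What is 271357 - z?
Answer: 656275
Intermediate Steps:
z = -384918
271357 - z = 271357 - 1*(-384918) = 271357 + 384918 = 656275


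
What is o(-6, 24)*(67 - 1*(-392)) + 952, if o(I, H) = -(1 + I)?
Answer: 3247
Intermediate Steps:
o(I, H) = -1 - I
o(-6, 24)*(67 - 1*(-392)) + 952 = (-1 - 1*(-6))*(67 - 1*(-392)) + 952 = (-1 + 6)*(67 + 392) + 952 = 5*459 + 952 = 2295 + 952 = 3247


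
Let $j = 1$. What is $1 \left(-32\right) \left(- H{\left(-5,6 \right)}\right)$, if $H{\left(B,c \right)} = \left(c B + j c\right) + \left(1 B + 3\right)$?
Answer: $-832$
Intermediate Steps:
$H{\left(B,c \right)} = 3 + B + c + B c$ ($H{\left(B,c \right)} = \left(c B + 1 c\right) + \left(1 B + 3\right) = \left(B c + c\right) + \left(B + 3\right) = \left(c + B c\right) + \left(3 + B\right) = 3 + B + c + B c$)
$1 \left(-32\right) \left(- H{\left(-5,6 \right)}\right) = 1 \left(-32\right) \left(- (3 - 5 + 6 - 30)\right) = - 32 \left(- (3 - 5 + 6 - 30)\right) = - 32 \left(\left(-1\right) \left(-26\right)\right) = \left(-32\right) 26 = -832$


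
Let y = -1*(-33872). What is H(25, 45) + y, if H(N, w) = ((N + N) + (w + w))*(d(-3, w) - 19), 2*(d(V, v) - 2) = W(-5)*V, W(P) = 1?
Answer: 31282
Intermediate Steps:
d(V, v) = 2 + V/2 (d(V, v) = 2 + (1*V)/2 = 2 + V/2)
H(N, w) = -37*N - 37*w (H(N, w) = ((N + N) + (w + w))*((2 + (1/2)*(-3)) - 19) = (2*N + 2*w)*((2 - 3/2) - 19) = (2*N + 2*w)*(1/2 - 19) = (2*N + 2*w)*(-37/2) = -37*N - 37*w)
y = 33872
H(25, 45) + y = (-37*25 - 37*45) + 33872 = (-925 - 1665) + 33872 = -2590 + 33872 = 31282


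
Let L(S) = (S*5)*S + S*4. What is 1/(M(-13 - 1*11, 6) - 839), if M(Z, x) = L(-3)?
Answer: -1/806 ≈ -0.0012407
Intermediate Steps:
L(S) = 4*S + 5*S² (L(S) = (5*S)*S + 4*S = 5*S² + 4*S = 4*S + 5*S²)
M(Z, x) = 33 (M(Z, x) = -3*(4 + 5*(-3)) = -3*(4 - 15) = -3*(-11) = 33)
1/(M(-13 - 1*11, 6) - 839) = 1/(33 - 839) = 1/(-806) = -1/806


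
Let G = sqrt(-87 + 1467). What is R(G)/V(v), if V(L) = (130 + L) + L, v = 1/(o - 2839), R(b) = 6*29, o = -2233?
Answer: 147088/109893 ≈ 1.3385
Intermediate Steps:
G = 2*sqrt(345) (G = sqrt(1380) = 2*sqrt(345) ≈ 37.148)
R(b) = 174
v = -1/5072 (v = 1/(-2233 - 2839) = 1/(-5072) = -1/5072 ≈ -0.00019716)
V(L) = 130 + 2*L
R(G)/V(v) = 174/(130 + 2*(-1/5072)) = 174/(130 - 1/2536) = 174/(329679/2536) = 174*(2536/329679) = 147088/109893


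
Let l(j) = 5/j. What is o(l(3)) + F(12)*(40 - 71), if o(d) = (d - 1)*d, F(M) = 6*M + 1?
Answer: -20357/9 ≈ -2261.9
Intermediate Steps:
F(M) = 1 + 6*M
o(d) = d*(-1 + d) (o(d) = (-1 + d)*d = d*(-1 + d))
o(l(3)) + F(12)*(40 - 71) = (5/3)*(-1 + 5/3) + (1 + 6*12)*(40 - 71) = (5*(⅓))*(-1 + 5*(⅓)) + (1 + 72)*(-31) = 5*(-1 + 5/3)/3 + 73*(-31) = (5/3)*(⅔) - 2263 = 10/9 - 2263 = -20357/9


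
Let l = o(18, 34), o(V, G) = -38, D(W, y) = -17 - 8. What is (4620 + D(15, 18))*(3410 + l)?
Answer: 15494340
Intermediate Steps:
D(W, y) = -25
l = -38
(4620 + D(15, 18))*(3410 + l) = (4620 - 25)*(3410 - 38) = 4595*3372 = 15494340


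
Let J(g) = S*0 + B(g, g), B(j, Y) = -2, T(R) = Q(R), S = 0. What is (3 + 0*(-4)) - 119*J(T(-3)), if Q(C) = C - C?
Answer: 241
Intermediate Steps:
Q(C) = 0
T(R) = 0
J(g) = -2 (J(g) = 0*0 - 2 = 0 - 2 = -2)
(3 + 0*(-4)) - 119*J(T(-3)) = (3 + 0*(-4)) - 119*(-2) = (3 + 0) + 238 = 3 + 238 = 241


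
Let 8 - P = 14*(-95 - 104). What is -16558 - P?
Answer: -19352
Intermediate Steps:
P = 2794 (P = 8 - 14*(-95 - 104) = 8 - 14*(-199) = 8 - 1*(-2786) = 8 + 2786 = 2794)
-16558 - P = -16558 - 1*2794 = -16558 - 2794 = -19352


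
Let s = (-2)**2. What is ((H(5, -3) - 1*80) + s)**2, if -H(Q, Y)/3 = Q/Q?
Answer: 6241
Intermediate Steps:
H(Q, Y) = -3 (H(Q, Y) = -3*Q/Q = -3*1 = -3)
s = 4
((H(5, -3) - 1*80) + s)**2 = ((-3 - 1*80) + 4)**2 = ((-3 - 80) + 4)**2 = (-83 + 4)**2 = (-79)**2 = 6241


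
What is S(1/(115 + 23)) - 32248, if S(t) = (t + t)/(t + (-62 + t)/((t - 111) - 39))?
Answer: -38739126274/1201289 ≈ -32248.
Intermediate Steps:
S(t) = 2*t/(t + (-62 + t)/(-150 + t)) (S(t) = (2*t)/(t + (-62 + t)/((-111 + t) - 39)) = (2*t)/(t + (-62 + t)/(-150 + t)) = 2*t/(t + (-62 + t)/(-150 + t)))
S(1/(115 + 23)) - 32248 = 2*(-150 + 1/(115 + 23))/((115 + 23)*(-62 + (1/(115 + 23))**2 - 149/(115 + 23))) - 32248 = 2*(-150 + 1/138)/(138*(-62 + (1/138)**2 - 149/138)) - 32248 = 2*(1/138)*(-150 + 1/138)/(-62 + (1/138)**2 - 149*1/138) - 32248 = 2*(1/138)*(-20699/138)/(-62 + 1/19044 - 149/138) - 32248 = 2*(1/138)*(-20699/138)/(-1201289/19044) - 32248 = 2*(1/138)*(-19044/1201289)*(-20699/138) - 32248 = 41398/1201289 - 32248 = -38739126274/1201289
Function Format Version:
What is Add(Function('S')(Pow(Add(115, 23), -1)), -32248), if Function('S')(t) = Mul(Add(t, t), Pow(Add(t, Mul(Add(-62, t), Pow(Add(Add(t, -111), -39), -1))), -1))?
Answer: Rational(-38739126274, 1201289) ≈ -32248.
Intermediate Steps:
Function('S')(t) = Mul(2, t, Pow(Add(t, Mul(Pow(Add(-150, t), -1), Add(-62, t))), -1)) (Function('S')(t) = Mul(Mul(2, t), Pow(Add(t, Mul(Add(-62, t), Pow(Add(Add(-111, t), -39), -1))), -1)) = Mul(Mul(2, t), Pow(Add(t, Mul(Add(-62, t), Pow(Add(-150, t), -1))), -1)) = Mul(Mul(2, t), Pow(Add(t, Mul(Pow(Add(-150, t), -1), Add(-62, t))), -1)) = Mul(2, t, Pow(Add(t, Mul(Pow(Add(-150, t), -1), Add(-62, t))), -1)))
Add(Function('S')(Pow(Add(115, 23), -1)), -32248) = Add(Mul(2, Pow(Add(115, 23), -1), Pow(Add(-62, Pow(Pow(Add(115, 23), -1), 2), Mul(-149, Pow(Add(115, 23), -1))), -1), Add(-150, Pow(Add(115, 23), -1))), -32248) = Add(Mul(2, Pow(138, -1), Pow(Add(-62, Pow(Pow(138, -1), 2), Mul(-149, Pow(138, -1))), -1), Add(-150, Pow(138, -1))), -32248) = Add(Mul(2, Rational(1, 138), Pow(Add(-62, Pow(Rational(1, 138), 2), Mul(-149, Rational(1, 138))), -1), Add(-150, Rational(1, 138))), -32248) = Add(Mul(2, Rational(1, 138), Pow(Add(-62, Rational(1, 19044), Rational(-149, 138)), -1), Rational(-20699, 138)), -32248) = Add(Mul(2, Rational(1, 138), Pow(Rational(-1201289, 19044), -1), Rational(-20699, 138)), -32248) = Add(Mul(2, Rational(1, 138), Rational(-19044, 1201289), Rational(-20699, 138)), -32248) = Add(Rational(41398, 1201289), -32248) = Rational(-38739126274, 1201289)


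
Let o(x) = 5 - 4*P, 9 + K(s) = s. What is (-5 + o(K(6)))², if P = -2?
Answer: 64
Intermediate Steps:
K(s) = -9 + s
o(x) = 13 (o(x) = 5 - 4*(-2) = 5 + 8 = 13)
(-5 + o(K(6)))² = (-5 + 13)² = 8² = 64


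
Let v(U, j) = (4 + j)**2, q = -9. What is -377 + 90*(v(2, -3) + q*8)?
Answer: -6767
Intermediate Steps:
-377 + 90*(v(2, -3) + q*8) = -377 + 90*((4 - 3)**2 - 9*8) = -377 + 90*(1**2 - 72) = -377 + 90*(1 - 72) = -377 + 90*(-71) = -377 - 6390 = -6767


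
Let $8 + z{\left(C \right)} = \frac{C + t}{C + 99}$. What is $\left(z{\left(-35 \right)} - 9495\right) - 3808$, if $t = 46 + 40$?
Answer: $- \frac{851853}{64} \approx -13310.0$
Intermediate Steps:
$t = 86$
$z{\left(C \right)} = -8 + \frac{86 + C}{99 + C}$ ($z{\left(C \right)} = -8 + \frac{C + 86}{C + 99} = -8 + \frac{86 + C}{99 + C}$)
$\left(z{\left(-35 \right)} - 9495\right) - 3808 = \left(\frac{-706 - -245}{99 - 35} - 9495\right) - 3808 = \left(\frac{-706 + 245}{64} - 9495\right) - 3808 = \left(\frac{1}{64} \left(-461\right) - 9495\right) - 3808 = \left(- \frac{461}{64} - 9495\right) - 3808 = - \frac{608141}{64} - 3808 = - \frac{851853}{64}$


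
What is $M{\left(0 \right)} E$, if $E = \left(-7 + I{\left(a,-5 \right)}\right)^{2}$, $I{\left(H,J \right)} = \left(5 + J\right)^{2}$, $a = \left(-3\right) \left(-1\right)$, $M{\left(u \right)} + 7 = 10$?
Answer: $147$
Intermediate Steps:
$M{\left(u \right)} = 3$ ($M{\left(u \right)} = -7 + 10 = 3$)
$a = 3$
$E = 49$ ($E = \left(-7 + \left(5 - 5\right)^{2}\right)^{2} = \left(-7 + 0^{2}\right)^{2} = \left(-7 + 0\right)^{2} = \left(-7\right)^{2} = 49$)
$M{\left(0 \right)} E = 3 \cdot 49 = 147$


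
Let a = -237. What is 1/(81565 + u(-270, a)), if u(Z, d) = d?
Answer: 1/81328 ≈ 1.2296e-5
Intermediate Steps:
1/(81565 + u(-270, a)) = 1/(81565 - 237) = 1/81328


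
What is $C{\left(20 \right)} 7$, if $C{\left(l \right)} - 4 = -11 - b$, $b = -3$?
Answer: $-28$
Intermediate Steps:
$C{\left(l \right)} = -4$ ($C{\left(l \right)} = 4 - 8 = -4$)
$C{\left(20 \right)} 7 = \left(-4\right) 7 = -28$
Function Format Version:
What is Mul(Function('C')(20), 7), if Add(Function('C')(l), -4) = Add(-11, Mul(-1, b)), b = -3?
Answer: -28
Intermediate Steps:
Function('C')(l) = -4 (Function('C')(l) = Add(4, Add(-11, Mul(-1, -3))) = Add(4, Add(-11, 3)) = Add(4, -8) = -4)
Mul(Function('C')(20), 7) = Mul(-4, 7) = -28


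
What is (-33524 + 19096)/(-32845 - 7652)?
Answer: 14428/40497 ≈ 0.35627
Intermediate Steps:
(-33524 + 19096)/(-32845 - 7652) = -14428/(-40497) = -14428*(-1/40497) = 14428/40497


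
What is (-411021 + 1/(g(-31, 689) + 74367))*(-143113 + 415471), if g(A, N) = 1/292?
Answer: -2430901051825331934/21715165 ≈ -1.1194e+11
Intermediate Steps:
g(A, N) = 1/292
(-411021 + 1/(g(-31, 689) + 74367))*(-143113 + 415471) = (-411021 + 1/(1/292 + 74367))*(-143113 + 415471) = (-411021 + 1/(21715165/292))*272358 = (-411021 + 292/21715165)*272358 = -8925388833173/21715165*272358 = -2430901051825331934/21715165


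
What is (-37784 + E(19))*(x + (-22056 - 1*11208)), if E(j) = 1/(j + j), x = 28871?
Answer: 6307429863/38 ≈ 1.6599e+8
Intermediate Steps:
E(j) = 1/(2*j)
(-37784 + E(19))*(x + (-22056 - 1*11208)) = (-37784 + (½)/19)*(28871 + (-22056 - 1*11208)) = (-37784 + (½)*(1/19))*(28871 + (-22056 - 11208)) = (-37784 + 1/38)*(28871 - 33264) = -1435791/38*(-4393) = 6307429863/38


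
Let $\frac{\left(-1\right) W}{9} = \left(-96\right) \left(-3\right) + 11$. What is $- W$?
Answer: $2691$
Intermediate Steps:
$W = -2691$ ($W = - 9 \left(\left(-96\right) \left(-3\right) + 11\right) = - 9 \left(288 + 11\right) = \left(-9\right) 299 = -2691$)
$- W = \left(-1\right) \left(-2691\right) = 2691$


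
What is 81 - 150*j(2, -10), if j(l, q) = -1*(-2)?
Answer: -219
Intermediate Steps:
j(l, q) = 2
81 - 150*j(2, -10) = 81 - 150*2 = 81 - 300 = -219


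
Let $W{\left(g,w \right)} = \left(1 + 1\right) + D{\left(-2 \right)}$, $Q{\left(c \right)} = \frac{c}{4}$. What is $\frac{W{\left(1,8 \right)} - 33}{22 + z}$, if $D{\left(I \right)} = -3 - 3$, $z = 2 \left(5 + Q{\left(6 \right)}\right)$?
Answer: $- \frac{37}{35} \approx -1.0571$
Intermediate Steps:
$Q{\left(c \right)} = \frac{c}{4}$ ($Q{\left(c \right)} = c \frac{1}{4} = \frac{c}{4}$)
$z = 13$ ($z = 2 \left(5 + \frac{1}{4} \cdot 6\right) = 2 \left(5 + \frac{3}{2}\right) = 2 \cdot \frac{13}{2} = 13$)
$D{\left(I \right)} = -6$ ($D{\left(I \right)} = -3 - 3 = -6$)
$W{\left(g,w \right)} = -4$ ($W{\left(g,w \right)} = \left(1 + 1\right) - 6 = 2 - 6 = -4$)
$\frac{W{\left(1,8 \right)} - 33}{22 + z} = \frac{-4 - 33}{22 + 13} = \frac{1}{35} \left(-37\right) = - \frac{37}{35}$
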